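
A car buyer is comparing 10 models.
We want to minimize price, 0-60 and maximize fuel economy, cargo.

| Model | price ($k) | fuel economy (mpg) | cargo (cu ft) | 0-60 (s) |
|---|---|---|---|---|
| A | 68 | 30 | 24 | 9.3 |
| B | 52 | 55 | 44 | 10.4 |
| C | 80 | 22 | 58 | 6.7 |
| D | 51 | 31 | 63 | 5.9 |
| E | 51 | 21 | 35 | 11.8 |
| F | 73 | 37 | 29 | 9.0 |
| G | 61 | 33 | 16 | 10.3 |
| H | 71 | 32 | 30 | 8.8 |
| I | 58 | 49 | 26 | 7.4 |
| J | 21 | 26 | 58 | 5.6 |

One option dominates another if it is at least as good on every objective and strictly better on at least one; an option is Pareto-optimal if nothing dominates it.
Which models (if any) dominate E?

D: price 51≤51, fuel economy 31≥21, cargo 63≥35, 0-60 5.9≤11.8 — dominates E.
J: price 21≤51, fuel economy 26≥21, cargo 58≥35, 0-60 5.6≤11.8 — dominates E.
Others (A, B, C, F, G, H, I) are each worse than E on at least one objective.

D, J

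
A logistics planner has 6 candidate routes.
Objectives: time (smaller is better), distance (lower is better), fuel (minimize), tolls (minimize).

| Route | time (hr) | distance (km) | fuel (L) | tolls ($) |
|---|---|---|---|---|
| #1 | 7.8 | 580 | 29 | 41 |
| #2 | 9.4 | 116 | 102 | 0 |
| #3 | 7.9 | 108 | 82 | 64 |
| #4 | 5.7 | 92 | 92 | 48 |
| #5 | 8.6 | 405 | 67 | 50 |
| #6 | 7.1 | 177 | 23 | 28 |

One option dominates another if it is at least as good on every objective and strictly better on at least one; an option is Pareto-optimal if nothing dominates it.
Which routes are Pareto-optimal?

#2, #3, #4, #6

#1: dominated by #6 (time 7.1≤7.8, distance 177≤580, fuel 23≤29, tolls 28≤41).
#2: not dominated (best tolls).
#3: not dominated.
#4: not dominated (best time).
#5: dominated by #6 (time 7.1≤8.6, distance 177≤405, fuel 23≤67, tolls 28≤50).
#6: not dominated (best fuel).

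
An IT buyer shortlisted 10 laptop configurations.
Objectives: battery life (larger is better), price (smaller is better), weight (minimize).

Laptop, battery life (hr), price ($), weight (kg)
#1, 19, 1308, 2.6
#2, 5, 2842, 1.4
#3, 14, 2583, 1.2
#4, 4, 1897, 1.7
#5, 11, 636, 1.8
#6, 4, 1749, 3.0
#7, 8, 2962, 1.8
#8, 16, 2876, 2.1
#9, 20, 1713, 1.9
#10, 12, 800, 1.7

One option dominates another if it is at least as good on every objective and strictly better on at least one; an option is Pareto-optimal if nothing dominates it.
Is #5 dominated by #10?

No

#10 vs #5: #10 is worse on price (800 vs 636), so it does not dominate #5.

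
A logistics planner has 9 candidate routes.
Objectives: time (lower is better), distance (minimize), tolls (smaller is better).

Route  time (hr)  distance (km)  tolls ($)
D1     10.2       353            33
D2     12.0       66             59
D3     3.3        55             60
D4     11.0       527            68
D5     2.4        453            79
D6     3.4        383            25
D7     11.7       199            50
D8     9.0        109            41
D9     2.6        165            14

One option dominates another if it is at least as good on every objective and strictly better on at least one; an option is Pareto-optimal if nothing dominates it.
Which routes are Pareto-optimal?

D2, D3, D5, D8, D9

D1: dominated by D9 (time 2.6≤10.2, distance 165≤353, tolls 14≤33).
D2: not dominated.
D3: not dominated (best distance).
D4: dominated by D1 (time 10.2≤11.0, distance 353≤527, tolls 33≤68).
D5: not dominated (best time).
D6: dominated by D9 (time 2.6≤3.4, distance 165≤383, tolls 14≤25).
D7: dominated by D8 (time 9.0≤11.7, distance 109≤199, tolls 41≤50).
D8: not dominated.
D9: not dominated (best tolls).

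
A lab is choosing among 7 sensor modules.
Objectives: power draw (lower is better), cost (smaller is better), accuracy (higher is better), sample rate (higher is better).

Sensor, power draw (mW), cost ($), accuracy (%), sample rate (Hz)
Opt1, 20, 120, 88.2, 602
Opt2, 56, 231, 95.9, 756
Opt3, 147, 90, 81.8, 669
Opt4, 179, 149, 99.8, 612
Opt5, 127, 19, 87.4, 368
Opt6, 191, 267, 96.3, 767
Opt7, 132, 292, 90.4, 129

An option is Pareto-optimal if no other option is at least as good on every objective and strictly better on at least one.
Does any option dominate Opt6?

Opt1: worse on accuracy (88.2 vs 96.3).
Opt2: worse on accuracy (95.9 vs 96.3).
Opt3: worse on accuracy (81.8 vs 96.3).
Opt4: worse on sample rate (612 vs 767).
Opt5: worse on accuracy (87.4 vs 96.3).
Opt7: worse on cost (292 vs 267).
No option is at least as good as Opt6 on every objective and strictly better on one.

No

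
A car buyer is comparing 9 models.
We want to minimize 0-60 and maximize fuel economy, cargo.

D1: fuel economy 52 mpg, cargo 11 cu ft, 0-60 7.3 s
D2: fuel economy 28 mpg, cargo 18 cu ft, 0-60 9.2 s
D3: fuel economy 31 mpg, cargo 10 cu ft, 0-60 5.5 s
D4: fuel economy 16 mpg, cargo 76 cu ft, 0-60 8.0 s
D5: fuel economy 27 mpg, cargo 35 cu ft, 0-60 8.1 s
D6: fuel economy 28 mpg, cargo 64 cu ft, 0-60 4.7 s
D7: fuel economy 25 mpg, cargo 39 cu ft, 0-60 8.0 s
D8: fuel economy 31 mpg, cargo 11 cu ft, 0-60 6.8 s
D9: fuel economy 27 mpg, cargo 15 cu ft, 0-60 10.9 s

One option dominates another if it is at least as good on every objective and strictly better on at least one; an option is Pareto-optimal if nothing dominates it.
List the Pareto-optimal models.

D1: not dominated (best fuel economy).
D2: dominated by D6 (fuel economy 28≥28, cargo 64≥18, 0-60 4.7≤9.2).
D3: not dominated.
D4: not dominated (best cargo).
D5: dominated by D6 (fuel economy 28≥27, cargo 64≥35, 0-60 4.7≤8.1).
D6: not dominated (best 0-60).
D7: dominated by D6 (fuel economy 28≥25, cargo 64≥39, 0-60 4.7≤8.0).
D8: not dominated.
D9: dominated by D2 (fuel economy 28≥27, cargo 18≥15, 0-60 9.2≤10.9).

D1, D3, D4, D6, D8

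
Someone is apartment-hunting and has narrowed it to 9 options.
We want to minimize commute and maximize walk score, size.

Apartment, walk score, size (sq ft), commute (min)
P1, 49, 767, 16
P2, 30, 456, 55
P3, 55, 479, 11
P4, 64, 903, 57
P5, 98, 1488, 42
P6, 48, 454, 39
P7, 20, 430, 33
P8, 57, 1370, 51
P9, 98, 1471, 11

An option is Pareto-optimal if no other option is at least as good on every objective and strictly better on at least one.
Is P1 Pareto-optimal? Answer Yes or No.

No

P9 vs P1: walk score 98≥49, size 1471≥767, commute 11≤16 — P9 is at least as good on every objective and strictly better on at least one, so P9 dominates P1.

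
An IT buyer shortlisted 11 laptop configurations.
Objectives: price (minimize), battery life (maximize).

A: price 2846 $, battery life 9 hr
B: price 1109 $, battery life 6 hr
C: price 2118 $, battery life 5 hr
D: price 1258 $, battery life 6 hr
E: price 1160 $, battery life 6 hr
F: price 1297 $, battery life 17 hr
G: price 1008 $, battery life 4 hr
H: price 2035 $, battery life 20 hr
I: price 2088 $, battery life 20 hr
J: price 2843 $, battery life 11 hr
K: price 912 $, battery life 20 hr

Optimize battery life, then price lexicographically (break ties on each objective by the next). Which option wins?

K

First maximize battery life: best is 20, kept {H, I, K}.
Then minimize price: best is 912, kept {K}.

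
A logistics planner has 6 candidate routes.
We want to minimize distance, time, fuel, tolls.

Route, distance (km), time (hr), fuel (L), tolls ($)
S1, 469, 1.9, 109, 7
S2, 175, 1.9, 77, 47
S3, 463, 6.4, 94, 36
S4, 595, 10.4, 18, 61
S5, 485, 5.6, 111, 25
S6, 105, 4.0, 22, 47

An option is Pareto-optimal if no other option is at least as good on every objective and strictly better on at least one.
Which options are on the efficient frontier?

S1, S2, S3, S4, S6

S1: not dominated (best tolls).
S2: not dominated.
S3: not dominated.
S4: not dominated (best fuel).
S5: dominated by S1 (distance 469≤485, time 1.9≤5.6, fuel 109≤111, tolls 7≤25).
S6: not dominated (best distance).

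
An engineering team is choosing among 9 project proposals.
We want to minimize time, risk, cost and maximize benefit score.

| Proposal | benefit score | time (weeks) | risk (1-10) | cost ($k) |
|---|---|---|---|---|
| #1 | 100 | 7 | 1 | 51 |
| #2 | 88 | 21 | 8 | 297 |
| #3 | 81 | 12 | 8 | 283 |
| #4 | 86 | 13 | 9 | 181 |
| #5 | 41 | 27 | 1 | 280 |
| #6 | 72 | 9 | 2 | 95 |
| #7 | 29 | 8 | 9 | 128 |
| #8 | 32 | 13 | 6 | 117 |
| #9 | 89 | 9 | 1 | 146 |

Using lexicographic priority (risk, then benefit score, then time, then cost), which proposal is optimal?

First minimize risk: best is 1, kept {#1, #5, #9}.
Then maximize benefit score: best is 100, kept {#1}.

#1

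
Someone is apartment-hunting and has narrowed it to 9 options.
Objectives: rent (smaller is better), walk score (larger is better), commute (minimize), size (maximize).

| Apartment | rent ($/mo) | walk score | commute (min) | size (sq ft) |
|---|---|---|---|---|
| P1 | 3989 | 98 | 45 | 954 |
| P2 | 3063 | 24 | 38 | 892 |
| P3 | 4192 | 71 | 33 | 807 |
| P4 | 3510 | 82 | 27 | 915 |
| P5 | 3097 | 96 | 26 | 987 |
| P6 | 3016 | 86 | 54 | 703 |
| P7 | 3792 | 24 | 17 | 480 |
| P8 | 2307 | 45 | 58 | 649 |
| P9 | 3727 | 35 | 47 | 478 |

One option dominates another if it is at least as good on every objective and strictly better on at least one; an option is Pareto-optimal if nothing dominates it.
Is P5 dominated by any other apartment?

P1: worse on rent (3989 vs 3097).
P2: worse on walk score (24 vs 96).
P3: worse on rent (4192 vs 3097).
P4: worse on rent (3510 vs 3097).
P6: worse on walk score (86 vs 96).
P7: worse on rent (3792 vs 3097).
P8: worse on walk score (45 vs 96).
P9: worse on rent (3727 vs 3097).
No option is at least as good as P5 on every objective and strictly better on one.

No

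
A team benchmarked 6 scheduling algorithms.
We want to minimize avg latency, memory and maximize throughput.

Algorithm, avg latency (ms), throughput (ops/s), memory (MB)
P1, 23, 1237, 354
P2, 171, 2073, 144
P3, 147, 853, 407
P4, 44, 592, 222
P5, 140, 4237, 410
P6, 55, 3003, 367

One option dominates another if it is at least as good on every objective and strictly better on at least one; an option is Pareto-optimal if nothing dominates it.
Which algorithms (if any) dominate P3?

P1: avg latency 23≤147, throughput 1237≥853, memory 354≤407 — dominates P3.
P6: avg latency 55≤147, throughput 3003≥853, memory 367≤407 — dominates P3.
Others (P2, P4, P5) are each worse than P3 on at least one objective.

P1, P6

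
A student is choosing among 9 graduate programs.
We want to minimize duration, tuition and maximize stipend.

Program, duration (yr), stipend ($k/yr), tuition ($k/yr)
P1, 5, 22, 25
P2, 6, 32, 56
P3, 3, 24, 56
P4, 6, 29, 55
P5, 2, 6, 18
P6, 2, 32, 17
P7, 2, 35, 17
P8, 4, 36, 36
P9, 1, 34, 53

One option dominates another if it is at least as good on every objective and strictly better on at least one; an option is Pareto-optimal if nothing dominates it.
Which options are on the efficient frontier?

P7, P8, P9

P1: dominated by P6 (duration 2≤5, stipend 32≥22, tuition 17≤25).
P2: dominated by P6 (duration 2≤6, stipend 32≥32, tuition 17≤56).
P3: dominated by P6 (duration 2≤3, stipend 32≥24, tuition 17≤56).
P4: dominated by P6 (duration 2≤6, stipend 32≥29, tuition 17≤55).
P5: dominated by P6 (duration 2≤2, stipend 32≥6, tuition 17≤18).
P6: dominated by P7 (duration 2≤2, stipend 35≥32, tuition 17≤17).
P7: not dominated.
P8: not dominated (best stipend).
P9: not dominated (best duration).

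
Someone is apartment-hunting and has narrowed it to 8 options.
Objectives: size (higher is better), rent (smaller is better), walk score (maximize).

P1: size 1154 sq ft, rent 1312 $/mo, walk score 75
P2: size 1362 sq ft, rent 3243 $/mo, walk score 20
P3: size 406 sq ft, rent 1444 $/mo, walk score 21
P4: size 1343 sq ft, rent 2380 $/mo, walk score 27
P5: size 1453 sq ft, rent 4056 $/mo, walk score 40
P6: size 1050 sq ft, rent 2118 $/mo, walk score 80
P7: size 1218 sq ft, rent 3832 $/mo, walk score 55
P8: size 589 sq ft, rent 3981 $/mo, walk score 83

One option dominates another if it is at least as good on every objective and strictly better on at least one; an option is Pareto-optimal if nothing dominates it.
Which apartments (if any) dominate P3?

P1: size 1154≥406, rent 1312≤1444, walk score 75≥21 — dominates P3.
Others (P2, P4, P5, P6, P7, P8) are each worse than P3 on at least one objective.

P1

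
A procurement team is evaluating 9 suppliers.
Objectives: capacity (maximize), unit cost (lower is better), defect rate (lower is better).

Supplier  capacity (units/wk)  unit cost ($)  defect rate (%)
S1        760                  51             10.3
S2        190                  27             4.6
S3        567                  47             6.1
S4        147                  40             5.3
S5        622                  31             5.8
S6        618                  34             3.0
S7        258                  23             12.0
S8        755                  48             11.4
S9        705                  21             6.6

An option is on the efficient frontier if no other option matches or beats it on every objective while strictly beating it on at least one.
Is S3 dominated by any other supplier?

S5 vs S3: capacity 622≥567, unit cost 31≤47, defect rate 5.8≤6.1 — S5 is at least as good on every objective and strictly better on at least one, so S5 dominates S3.

Yes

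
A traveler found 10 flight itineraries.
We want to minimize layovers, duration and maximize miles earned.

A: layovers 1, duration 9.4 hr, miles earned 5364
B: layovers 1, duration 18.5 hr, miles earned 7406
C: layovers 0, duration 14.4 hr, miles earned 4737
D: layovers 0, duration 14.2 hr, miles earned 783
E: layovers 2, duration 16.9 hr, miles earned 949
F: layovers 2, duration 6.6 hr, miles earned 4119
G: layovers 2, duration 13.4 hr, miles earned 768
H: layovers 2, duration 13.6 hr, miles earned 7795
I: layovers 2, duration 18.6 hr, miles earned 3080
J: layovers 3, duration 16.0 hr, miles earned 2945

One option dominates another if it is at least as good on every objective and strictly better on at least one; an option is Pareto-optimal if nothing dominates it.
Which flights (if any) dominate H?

A: worse on miles earned (5364 vs 7795).
B: worse on duration (18.5 vs 13.6).
C: worse on duration (14.4 vs 13.6).
D: worse on duration (14.2 vs 13.6).
E: worse on duration (16.9 vs 13.6).
F: worse on miles earned (4119 vs 7795).
G: worse on miles earned (768 vs 7795).
I: worse on duration (18.6 vs 13.6).
J: worse on layovers (3 vs 2).
No option dominates H.

none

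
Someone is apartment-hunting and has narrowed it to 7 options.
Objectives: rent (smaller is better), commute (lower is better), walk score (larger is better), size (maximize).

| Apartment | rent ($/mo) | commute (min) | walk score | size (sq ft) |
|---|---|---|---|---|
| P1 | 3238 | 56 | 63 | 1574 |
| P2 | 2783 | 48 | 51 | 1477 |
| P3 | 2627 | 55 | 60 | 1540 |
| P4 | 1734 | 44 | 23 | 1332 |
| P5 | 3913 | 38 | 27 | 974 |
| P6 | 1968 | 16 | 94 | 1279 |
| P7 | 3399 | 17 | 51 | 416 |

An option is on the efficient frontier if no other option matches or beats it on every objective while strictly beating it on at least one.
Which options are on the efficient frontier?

P1, P2, P3, P4, P6

P1: not dominated (best size).
P2: not dominated.
P3: not dominated.
P4: not dominated (best rent).
P5: dominated by P6 (rent 1968≤3913, commute 16≤38, walk score 94≥27, size 1279≥974).
P6: not dominated (best commute).
P7: dominated by P6 (rent 1968≤3399, commute 16≤17, walk score 94≥51, size 1279≥416).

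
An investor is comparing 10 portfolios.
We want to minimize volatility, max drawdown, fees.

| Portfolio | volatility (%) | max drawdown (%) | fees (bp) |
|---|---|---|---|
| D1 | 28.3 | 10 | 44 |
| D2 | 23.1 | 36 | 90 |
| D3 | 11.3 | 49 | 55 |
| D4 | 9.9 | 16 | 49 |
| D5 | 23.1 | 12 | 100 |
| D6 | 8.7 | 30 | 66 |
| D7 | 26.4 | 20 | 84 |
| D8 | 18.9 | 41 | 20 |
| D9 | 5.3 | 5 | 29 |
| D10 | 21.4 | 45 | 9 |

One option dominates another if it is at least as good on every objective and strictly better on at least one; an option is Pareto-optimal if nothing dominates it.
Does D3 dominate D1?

No

D3 vs D1: D3 is worse on max drawdown (49 vs 10), so it does not dominate D1.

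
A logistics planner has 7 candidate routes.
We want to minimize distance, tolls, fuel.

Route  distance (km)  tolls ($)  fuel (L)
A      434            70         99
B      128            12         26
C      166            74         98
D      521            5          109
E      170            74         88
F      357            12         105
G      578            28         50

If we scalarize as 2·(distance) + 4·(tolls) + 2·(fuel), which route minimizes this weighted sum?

B

A: 2·434 + 4·70 + 2·99 = 1346
B: 2·128 + 4·12 + 2·26 = 356
C: 2·166 + 4·74 + 2·98 = 824
D: 2·521 + 4·5 + 2·109 = 1280
E: 2·170 + 4·74 + 2·88 = 812
F: 2·357 + 4·12 + 2·105 = 972
G: 2·578 + 4·28 + 2·50 = 1368
Lowest: B at 356.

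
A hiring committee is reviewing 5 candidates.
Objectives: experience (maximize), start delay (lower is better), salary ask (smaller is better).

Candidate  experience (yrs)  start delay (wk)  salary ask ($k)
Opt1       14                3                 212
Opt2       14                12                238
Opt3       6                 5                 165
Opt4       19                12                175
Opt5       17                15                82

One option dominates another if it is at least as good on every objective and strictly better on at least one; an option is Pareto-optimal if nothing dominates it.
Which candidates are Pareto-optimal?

Opt1: not dominated (best start delay).
Opt2: dominated by Opt1 (experience 14≥14, start delay 3≤12, salary ask 212≤238).
Opt3: not dominated.
Opt4: not dominated (best experience).
Opt5: not dominated (best salary ask).

Opt1, Opt3, Opt4, Opt5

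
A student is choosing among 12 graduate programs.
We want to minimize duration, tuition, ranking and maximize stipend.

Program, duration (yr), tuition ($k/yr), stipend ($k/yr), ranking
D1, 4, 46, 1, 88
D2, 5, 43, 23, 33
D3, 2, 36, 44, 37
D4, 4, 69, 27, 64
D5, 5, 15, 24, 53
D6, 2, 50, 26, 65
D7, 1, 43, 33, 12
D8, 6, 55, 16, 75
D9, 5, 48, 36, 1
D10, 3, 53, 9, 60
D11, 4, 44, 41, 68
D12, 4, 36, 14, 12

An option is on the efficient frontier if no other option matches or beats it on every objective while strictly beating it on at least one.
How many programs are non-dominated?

D1: dominated by D3 (duration 2≤4, tuition 36≤46, stipend 44≥1, ranking 37≤88).
D2: dominated by D7 (duration 1≤5, tuition 43≤43, stipend 33≥23, ranking 12≤33).
D3: not dominated (best stipend).
D4: dominated by D3 (duration 2≤4, tuition 36≤69, stipend 44≥27, ranking 37≤64).
D5: not dominated (best tuition).
D6: dominated by D3 (duration 2≤2, tuition 36≤50, stipend 44≥26, ranking 37≤65).
D7: not dominated (best duration).
D8: dominated by D2 (duration 5≤6, tuition 43≤55, stipend 23≥16, ranking 33≤75).
D9: not dominated (best ranking).
D10: dominated by D3 (duration 2≤3, tuition 36≤53, stipend 44≥9, ranking 37≤60).
D11: dominated by D3 (duration 2≤4, tuition 36≤44, stipend 44≥41, ranking 37≤68).
D12: not dominated.
Pareto-optimal: D3, D5, D7, D9, D12 → 5.

5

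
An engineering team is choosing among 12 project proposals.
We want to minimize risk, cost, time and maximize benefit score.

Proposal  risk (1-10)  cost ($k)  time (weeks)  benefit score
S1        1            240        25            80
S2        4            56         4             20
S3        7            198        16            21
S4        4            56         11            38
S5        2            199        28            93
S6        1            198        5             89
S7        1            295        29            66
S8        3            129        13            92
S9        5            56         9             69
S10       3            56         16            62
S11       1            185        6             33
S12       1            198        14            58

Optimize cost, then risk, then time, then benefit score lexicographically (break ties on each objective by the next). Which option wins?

First minimize cost: best is 56, kept {S2, S4, S9, S10}.
Then minimize risk: best is 3, kept {S10}.

S10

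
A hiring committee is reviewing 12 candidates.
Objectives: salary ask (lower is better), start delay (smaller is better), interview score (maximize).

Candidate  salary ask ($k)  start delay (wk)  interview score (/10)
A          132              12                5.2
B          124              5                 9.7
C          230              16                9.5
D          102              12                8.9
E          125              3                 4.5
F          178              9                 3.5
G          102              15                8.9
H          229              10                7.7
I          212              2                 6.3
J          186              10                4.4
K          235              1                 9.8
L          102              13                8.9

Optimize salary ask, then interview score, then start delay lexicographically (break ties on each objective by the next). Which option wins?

First minimize salary ask: best is 102, kept {D, G, L}.
Then maximize interview score: best is 8.9, kept {D, G, L}.
Then minimize start delay: best is 12, kept {D}.

D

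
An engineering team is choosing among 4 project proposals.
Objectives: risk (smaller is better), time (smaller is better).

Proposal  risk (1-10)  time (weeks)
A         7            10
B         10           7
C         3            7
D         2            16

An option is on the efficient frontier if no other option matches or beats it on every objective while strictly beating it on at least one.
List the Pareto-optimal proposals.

A: dominated by C (risk 3≤7, time 7≤10).
B: dominated by C (risk 3≤10, time 7≤7).
C: not dominated.
D: not dominated (best risk).

C, D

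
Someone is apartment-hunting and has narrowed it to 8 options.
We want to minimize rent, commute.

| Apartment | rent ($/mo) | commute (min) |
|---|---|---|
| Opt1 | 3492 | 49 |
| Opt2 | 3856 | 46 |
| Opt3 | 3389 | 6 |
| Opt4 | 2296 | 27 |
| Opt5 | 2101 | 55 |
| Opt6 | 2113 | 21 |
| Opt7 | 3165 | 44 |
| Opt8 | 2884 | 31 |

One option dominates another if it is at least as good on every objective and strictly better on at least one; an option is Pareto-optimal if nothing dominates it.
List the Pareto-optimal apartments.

Opt1: dominated by Opt3 (rent 3389≤3492, commute 6≤49).
Opt2: dominated by Opt3 (rent 3389≤3856, commute 6≤46).
Opt3: not dominated (best commute).
Opt4: dominated by Opt6 (rent 2113≤2296, commute 21≤27).
Opt5: not dominated (best rent).
Opt6: not dominated.
Opt7: dominated by Opt4 (rent 2296≤3165, commute 27≤44).
Opt8: dominated by Opt4 (rent 2296≤2884, commute 27≤31).

Opt3, Opt5, Opt6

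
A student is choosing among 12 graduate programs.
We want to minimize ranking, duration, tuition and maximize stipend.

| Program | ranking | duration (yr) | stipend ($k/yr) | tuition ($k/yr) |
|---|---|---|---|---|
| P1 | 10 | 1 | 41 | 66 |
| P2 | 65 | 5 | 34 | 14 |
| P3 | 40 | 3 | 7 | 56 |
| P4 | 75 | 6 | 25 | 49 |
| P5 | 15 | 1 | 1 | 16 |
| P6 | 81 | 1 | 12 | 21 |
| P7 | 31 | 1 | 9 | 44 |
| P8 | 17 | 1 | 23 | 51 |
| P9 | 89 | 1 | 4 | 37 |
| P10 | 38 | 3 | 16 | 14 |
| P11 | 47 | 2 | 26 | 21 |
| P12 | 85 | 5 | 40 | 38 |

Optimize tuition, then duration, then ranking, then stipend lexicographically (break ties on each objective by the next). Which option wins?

First minimize tuition: best is 14, kept {P2, P10}.
Then minimize duration: best is 3, kept {P10}.

P10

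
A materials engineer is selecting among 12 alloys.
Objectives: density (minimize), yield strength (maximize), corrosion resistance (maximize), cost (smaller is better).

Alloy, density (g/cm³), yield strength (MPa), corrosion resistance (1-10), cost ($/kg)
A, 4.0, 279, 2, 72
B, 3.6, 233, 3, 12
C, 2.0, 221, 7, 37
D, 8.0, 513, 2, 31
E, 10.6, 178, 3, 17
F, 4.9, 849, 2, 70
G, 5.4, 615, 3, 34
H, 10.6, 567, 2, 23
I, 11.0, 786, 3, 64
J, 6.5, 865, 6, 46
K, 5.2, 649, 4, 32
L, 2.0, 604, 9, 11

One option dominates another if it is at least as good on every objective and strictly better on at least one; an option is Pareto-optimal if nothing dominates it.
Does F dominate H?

No

F vs H: F is worse on cost (70 vs 23), so it does not dominate H.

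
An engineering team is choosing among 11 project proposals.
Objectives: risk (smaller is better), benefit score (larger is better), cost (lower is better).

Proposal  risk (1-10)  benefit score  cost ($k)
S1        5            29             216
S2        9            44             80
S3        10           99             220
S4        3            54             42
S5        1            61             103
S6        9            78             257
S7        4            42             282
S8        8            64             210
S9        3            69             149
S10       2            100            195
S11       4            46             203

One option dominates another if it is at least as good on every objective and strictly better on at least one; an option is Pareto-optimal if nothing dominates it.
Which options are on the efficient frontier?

S1: dominated by S4 (risk 3≤5, benefit score 54≥29, cost 42≤216).
S2: dominated by S4 (risk 3≤9, benefit score 54≥44, cost 42≤80).
S3: dominated by S10 (risk 2≤10, benefit score 100≥99, cost 195≤220).
S4: not dominated (best cost).
S5: not dominated (best risk).
S6: dominated by S10 (risk 2≤9, benefit score 100≥78, cost 195≤257).
S7: dominated by S4 (risk 3≤4, benefit score 54≥42, cost 42≤282).
S8: dominated by S9 (risk 3≤8, benefit score 69≥64, cost 149≤210).
S9: not dominated.
S10: not dominated (best benefit score).
S11: dominated by S4 (risk 3≤4, benefit score 54≥46, cost 42≤203).

S4, S5, S9, S10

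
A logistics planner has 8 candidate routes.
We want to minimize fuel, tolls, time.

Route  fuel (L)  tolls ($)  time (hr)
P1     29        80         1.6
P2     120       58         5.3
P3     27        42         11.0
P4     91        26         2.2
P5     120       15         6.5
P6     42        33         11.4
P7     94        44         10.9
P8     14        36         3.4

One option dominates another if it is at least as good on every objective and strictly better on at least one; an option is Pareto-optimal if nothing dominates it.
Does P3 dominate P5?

P3 vs P5: P3 is worse on tolls (42 vs 15), so it does not dominate P5.

No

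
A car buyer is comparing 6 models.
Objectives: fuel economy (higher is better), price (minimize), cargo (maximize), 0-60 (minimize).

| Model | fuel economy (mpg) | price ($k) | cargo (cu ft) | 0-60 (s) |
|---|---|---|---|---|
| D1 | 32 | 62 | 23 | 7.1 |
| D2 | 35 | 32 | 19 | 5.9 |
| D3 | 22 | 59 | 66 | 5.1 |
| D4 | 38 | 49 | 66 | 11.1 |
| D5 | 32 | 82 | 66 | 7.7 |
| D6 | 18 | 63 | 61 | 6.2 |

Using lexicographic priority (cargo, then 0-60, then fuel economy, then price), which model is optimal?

First maximize cargo: best is 66, kept {D3, D4, D5}.
Then minimize 0-60: best is 5.1, kept {D3}.

D3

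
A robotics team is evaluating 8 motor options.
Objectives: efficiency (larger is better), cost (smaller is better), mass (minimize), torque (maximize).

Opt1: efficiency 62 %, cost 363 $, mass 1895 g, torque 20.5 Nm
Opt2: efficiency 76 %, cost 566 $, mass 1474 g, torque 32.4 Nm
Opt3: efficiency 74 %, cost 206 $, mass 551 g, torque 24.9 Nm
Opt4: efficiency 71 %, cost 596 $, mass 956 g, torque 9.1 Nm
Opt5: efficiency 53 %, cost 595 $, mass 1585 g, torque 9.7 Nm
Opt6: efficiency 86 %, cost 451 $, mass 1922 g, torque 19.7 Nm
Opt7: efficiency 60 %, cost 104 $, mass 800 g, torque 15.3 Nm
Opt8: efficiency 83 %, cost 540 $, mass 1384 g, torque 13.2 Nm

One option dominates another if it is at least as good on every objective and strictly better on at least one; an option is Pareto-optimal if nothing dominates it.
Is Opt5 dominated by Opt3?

Yes

Opt3 vs Opt5: efficiency 74≥53, cost 206≤595, mass 551≤1585, torque 24.9≥9.7 — Opt3 is at least as good on every objective with at least one strict improvement.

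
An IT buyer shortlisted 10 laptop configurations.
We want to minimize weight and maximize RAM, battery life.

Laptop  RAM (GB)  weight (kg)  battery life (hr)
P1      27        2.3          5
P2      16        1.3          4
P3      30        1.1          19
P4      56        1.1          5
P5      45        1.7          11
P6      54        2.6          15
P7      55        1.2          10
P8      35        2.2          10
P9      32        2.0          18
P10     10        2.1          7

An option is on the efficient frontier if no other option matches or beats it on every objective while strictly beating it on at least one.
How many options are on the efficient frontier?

P1: dominated by P3 (RAM 30≥27, weight 1.1≤2.3, battery life 19≥5).
P2: dominated by P3 (RAM 30≥16, weight 1.1≤1.3, battery life 19≥4).
P3: not dominated (best battery life).
P4: not dominated (best RAM).
P5: not dominated.
P6: not dominated.
P7: not dominated.
P8: dominated by P5 (RAM 45≥35, weight 1.7≤2.2, battery life 11≥10).
P9: not dominated.
P10: dominated by P3 (RAM 30≥10, weight 1.1≤2.1, battery life 19≥7).
Pareto-optimal: P3, P4, P5, P6, P7, P9 → 6.

6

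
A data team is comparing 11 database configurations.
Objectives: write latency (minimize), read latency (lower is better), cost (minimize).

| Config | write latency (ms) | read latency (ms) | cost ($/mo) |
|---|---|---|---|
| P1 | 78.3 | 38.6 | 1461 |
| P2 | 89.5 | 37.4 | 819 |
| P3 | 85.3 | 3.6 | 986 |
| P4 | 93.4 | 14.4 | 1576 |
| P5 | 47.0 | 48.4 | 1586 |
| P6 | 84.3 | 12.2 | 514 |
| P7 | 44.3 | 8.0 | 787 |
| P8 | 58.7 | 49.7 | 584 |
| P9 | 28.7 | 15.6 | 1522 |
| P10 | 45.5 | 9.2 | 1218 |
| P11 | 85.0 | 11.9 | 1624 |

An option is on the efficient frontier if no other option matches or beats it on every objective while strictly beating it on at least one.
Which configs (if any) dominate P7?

P1: worse on write latency (78.3 vs 44.3).
P2: worse on write latency (89.5 vs 44.3).
P3: worse on write latency (85.3 vs 44.3).
P4: worse on write latency (93.4 vs 44.3).
P5: worse on write latency (47.0 vs 44.3).
P6: worse on write latency (84.3 vs 44.3).
P8: worse on write latency (58.7 vs 44.3).
P9: worse on read latency (15.6 vs 8.0).
P10: worse on write latency (45.5 vs 44.3).
P11: worse on write latency (85.0 vs 44.3).
No option dominates P7.

none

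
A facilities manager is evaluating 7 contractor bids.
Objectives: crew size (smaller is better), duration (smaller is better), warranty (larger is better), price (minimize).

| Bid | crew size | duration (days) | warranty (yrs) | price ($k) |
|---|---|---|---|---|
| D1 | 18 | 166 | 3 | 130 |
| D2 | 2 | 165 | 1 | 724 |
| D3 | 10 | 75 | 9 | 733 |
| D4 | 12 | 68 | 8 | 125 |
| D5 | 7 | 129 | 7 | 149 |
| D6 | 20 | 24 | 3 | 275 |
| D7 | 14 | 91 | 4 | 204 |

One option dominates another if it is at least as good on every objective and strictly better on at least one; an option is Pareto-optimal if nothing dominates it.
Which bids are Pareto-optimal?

D2, D3, D4, D5, D6

D1: dominated by D4 (crew size 12≤18, duration 68≤166, warranty 8≥3, price 125≤130).
D2: not dominated (best crew size).
D3: not dominated (best warranty).
D4: not dominated (best price).
D5: not dominated.
D6: not dominated (best duration).
D7: dominated by D4 (crew size 12≤14, duration 68≤91, warranty 8≥4, price 125≤204).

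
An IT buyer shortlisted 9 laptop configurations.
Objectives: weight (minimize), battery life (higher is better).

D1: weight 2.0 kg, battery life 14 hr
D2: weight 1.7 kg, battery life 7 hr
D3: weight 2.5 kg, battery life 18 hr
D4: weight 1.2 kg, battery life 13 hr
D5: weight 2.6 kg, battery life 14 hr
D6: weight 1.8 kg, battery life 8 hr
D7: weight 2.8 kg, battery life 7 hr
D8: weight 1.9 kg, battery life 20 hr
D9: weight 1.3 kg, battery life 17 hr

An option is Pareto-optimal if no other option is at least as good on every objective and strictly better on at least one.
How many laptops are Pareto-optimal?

D1: dominated by D8 (weight 1.9≤2.0, battery life 20≥14).
D2: dominated by D4 (weight 1.2≤1.7, battery life 13≥7).
D3: dominated by D8 (weight 1.9≤2.5, battery life 20≥18).
D4: not dominated (best weight).
D5: dominated by D1 (weight 2.0≤2.6, battery life 14≥14).
D6: dominated by D4 (weight 1.2≤1.8, battery life 13≥8).
D7: dominated by D1 (weight 2.0≤2.8, battery life 14≥7).
D8: not dominated (best battery life).
D9: not dominated.
Pareto-optimal: D4, D8, D9 → 3.

3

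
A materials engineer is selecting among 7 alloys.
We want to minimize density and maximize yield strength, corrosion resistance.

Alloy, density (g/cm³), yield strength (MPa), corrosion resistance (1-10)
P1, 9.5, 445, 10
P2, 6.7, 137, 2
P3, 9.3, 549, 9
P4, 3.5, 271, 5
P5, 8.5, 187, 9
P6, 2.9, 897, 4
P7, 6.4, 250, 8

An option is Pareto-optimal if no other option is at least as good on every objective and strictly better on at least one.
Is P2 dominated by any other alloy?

Yes

P4 vs P2: density 3.5≤6.7, yield strength 271≥137, corrosion resistance 5≥2 — P4 is at least as good on every objective and strictly better on at least one, so P4 dominates P2.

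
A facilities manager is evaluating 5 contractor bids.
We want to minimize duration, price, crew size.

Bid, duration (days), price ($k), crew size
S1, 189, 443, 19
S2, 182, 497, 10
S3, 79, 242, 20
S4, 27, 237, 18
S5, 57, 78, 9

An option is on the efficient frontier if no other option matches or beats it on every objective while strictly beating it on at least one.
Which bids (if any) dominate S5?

none

S1: worse on duration (189 vs 57).
S2: worse on duration (182 vs 57).
S3: worse on duration (79 vs 57).
S4: worse on price (237 vs 78).
No option dominates S5.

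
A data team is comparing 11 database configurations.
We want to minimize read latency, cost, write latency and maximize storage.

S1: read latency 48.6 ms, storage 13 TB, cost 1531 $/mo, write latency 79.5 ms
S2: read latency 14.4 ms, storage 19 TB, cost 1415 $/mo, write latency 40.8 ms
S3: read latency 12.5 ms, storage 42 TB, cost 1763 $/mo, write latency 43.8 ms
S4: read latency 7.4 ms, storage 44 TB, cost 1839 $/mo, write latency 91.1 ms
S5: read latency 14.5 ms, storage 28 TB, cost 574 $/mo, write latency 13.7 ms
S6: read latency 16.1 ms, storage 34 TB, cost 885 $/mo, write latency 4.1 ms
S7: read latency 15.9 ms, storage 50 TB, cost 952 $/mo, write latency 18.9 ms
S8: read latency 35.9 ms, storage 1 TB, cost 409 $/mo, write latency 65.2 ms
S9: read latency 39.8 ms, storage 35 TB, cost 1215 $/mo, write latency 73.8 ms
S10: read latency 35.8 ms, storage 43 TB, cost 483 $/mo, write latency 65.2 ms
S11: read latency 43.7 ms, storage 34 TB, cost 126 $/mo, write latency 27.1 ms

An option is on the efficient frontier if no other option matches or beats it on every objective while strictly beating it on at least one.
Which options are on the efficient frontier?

S2, S3, S4, S5, S6, S7, S8, S10, S11

S1: dominated by S2 (read latency 14.4≤48.6, storage 19≥13, cost 1415≤1531, write latency 40.8≤79.5).
S2: not dominated.
S3: not dominated.
S4: not dominated (best read latency).
S5: not dominated.
S6: not dominated (best write latency).
S7: not dominated (best storage).
S8: not dominated.
S9: dominated by S7 (read latency 15.9≤39.8, storage 50≥35, cost 952≤1215, write latency 18.9≤73.8).
S10: not dominated.
S11: not dominated (best cost).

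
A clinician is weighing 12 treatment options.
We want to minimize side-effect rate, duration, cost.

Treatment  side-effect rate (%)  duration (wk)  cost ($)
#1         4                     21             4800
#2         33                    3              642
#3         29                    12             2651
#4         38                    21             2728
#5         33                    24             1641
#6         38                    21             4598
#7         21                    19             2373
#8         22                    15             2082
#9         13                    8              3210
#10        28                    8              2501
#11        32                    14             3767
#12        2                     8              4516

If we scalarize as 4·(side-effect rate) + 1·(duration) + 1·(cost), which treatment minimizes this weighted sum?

#1: 4·4 + 1·21 + 1·4800 = 4837
#2: 4·33 + 1·3 + 1·642 = 777
#3: 4·29 + 1·12 + 1·2651 = 2779
#4: 4·38 + 1·21 + 1·2728 = 2901
#5: 4·33 + 1·24 + 1·1641 = 1797
#6: 4·38 + 1·21 + 1·4598 = 4771
#7: 4·21 + 1·19 + 1·2373 = 2476
#8: 4·22 + 1·15 + 1·2082 = 2185
#9: 4·13 + 1·8 + 1·3210 = 3270
#10: 4·28 + 1·8 + 1·2501 = 2621
#11: 4·32 + 1·14 + 1·3767 = 3909
#12: 4·2 + 1·8 + 1·4516 = 4532
Lowest: #2 at 777.

#2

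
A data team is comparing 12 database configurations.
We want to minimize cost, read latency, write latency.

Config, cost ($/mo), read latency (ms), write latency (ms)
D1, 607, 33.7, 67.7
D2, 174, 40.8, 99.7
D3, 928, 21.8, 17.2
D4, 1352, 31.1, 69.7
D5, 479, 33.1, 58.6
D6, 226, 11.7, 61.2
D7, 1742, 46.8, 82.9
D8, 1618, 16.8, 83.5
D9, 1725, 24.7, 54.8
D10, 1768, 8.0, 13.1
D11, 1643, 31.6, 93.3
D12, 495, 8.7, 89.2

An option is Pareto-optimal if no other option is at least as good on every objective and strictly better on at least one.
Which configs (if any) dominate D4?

D3, D6

D3: cost 928≤1352, read latency 21.8≤31.1, write latency 17.2≤69.7 — dominates D4.
D6: cost 226≤1352, read latency 11.7≤31.1, write latency 61.2≤69.7 — dominates D4.
Others (D1, D2, D5, D7, D8, D9, D10, D11, D12) are each worse than D4 on at least one objective.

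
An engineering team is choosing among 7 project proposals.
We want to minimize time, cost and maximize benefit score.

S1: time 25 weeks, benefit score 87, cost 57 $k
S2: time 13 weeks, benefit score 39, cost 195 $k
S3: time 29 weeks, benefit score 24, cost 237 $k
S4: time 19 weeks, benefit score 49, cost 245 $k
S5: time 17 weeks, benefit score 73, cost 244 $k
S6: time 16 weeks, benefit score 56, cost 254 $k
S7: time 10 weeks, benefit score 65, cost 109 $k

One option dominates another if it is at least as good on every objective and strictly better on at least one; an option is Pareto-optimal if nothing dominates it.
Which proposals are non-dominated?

S1, S5, S7

S1: not dominated (best benefit score).
S2: dominated by S7 (time 10≤13, benefit score 65≥39, cost 109≤195).
S3: dominated by S1 (time 25≤29, benefit score 87≥24, cost 57≤237).
S4: dominated by S5 (time 17≤19, benefit score 73≥49, cost 244≤245).
S5: not dominated.
S6: dominated by S7 (time 10≤16, benefit score 65≥56, cost 109≤254).
S7: not dominated (best time).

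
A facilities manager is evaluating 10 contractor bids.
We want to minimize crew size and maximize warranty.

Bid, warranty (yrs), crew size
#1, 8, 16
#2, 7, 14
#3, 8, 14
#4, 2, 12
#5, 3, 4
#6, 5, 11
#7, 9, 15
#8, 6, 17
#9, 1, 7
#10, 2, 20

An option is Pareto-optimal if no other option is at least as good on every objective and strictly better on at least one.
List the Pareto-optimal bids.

#1: dominated by #3 (warranty 8≥8, crew size 14≤16).
#2: dominated by #3 (warranty 8≥7, crew size 14≤14).
#3: not dominated.
#4: dominated by #5 (warranty 3≥2, crew size 4≤12).
#5: not dominated (best crew size).
#6: not dominated.
#7: not dominated (best warranty).
#8: dominated by #1 (warranty 8≥6, crew size 16≤17).
#9: dominated by #5 (warranty 3≥1, crew size 4≤7).
#10: dominated by #1 (warranty 8≥2, crew size 16≤20).

#3, #5, #6, #7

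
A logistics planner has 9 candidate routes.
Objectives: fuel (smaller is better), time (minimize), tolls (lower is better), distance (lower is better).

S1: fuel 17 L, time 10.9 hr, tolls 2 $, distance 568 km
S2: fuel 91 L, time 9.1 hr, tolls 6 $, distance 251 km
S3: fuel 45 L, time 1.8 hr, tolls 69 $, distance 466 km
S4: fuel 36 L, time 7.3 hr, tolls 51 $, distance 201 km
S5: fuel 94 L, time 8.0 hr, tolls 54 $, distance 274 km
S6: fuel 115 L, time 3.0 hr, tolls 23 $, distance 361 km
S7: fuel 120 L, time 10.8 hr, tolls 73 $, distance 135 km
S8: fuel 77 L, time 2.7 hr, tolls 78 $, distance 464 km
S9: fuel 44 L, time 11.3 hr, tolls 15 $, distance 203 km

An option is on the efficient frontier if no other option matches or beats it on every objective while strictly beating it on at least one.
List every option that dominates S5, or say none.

S4: fuel 36≤94, time 7.3≤8.0, tolls 51≤54, distance 201≤274 — dominates S5.
Others (S1, S2, S3, S6, S7, S8, S9) are each worse than S5 on at least one objective.

S4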